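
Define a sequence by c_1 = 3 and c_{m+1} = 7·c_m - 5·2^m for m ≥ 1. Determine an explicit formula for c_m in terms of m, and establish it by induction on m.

Computing the first terms: c_1 = 3, c_2 = 11, c_3 = 57. This suggests c_m = 2^m + 7^(m - 1).
Base case (m = 1): the formula gives 3 = 3 = c_1.
Inductive step: assume the claim holds for m = j, so c_j = 2^j + 7^(j - 1).
Then c_{j+1} = 7·c_j - 5·2^j = 7·(2^j + 7^(j - 1)) - 5·2^j = 2^(j + 1) + 7^j = 2^(j+1) + 7^((j+1) - 1),
which is the claimed formula at m = j+1.
This completes the induction.

c_m = 2^m + 7^(m - 1)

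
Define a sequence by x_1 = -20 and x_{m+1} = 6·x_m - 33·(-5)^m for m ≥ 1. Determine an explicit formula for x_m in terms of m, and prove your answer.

Computing the first terms: x_1 = -20, x_2 = 45, x_3 = -555. This suggests x_m = 3(-5)^m - 5·6^(m - 1).
Base case (m = 1): the formula gives -20 = -20 = x_1.
Inductive step: suppose the statement holds for some k ≥ 1, so x_k = 3(-5)^k - 5·6^(k - 1).
Then x_{k+1} = 6·x_k - 33·(-5)^k = 6·(3(-5)^k - 5·6^(k - 1)) - 33·(-5)^k = 3(-5)^(k + 1) - 5·6^k = 3(-5)^(k+1) - 5·6^((k+1) - 1),
which is the claimed formula at m = k+1.
By induction, the statement is established for all m ≥ 1.

x_m = 3(-5)^m - 5·6^(m - 1)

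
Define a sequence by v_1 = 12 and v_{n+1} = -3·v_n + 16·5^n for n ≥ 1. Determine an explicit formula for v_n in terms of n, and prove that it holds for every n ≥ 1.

Computing the first terms: v_1 = 12, v_2 = 44, v_3 = 268. This suggests v_n = 2(-3)^(n - 1) + 2·5^n.
For the base case n = 1: the formula gives 12 = 12 = v_1.
Inductive step: assume the claim holds for n = m, so v_m = 2(-3)^(m - 1) + 2·5^m.
Then v_{m+1} = -3·v_m + 16·5^m = -3·(2(-3)^(m - 1) + 2·5^m) + 16·5^m = 2(-3)^m + 2·5^(m + 1) = 2(-3)^((m+1) - 1) + 2·5^(m+1),
which is the claimed formula at n = m+1.
By induction, the statement is established for all n ≥ 1.

v_n = 2(-3)^(n - 1) + 2·5^n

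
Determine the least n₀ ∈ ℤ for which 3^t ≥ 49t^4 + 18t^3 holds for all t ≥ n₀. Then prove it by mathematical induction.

At t = 12: 531441 < 1047168, so the inequality fails and n₀ ≥ 13. We prove 3^t ≥ 49t^4 + 18t^3 for all t ≥ 13.
For the base case t = 13: 3^t = 1594323 and 49t^4 + 18t^3 = 1439035, so 1594323 ≥ 1439035.
Inductive step: assume the claim holds for t = i, so 3^i ≥ 49i^4 + 18i^3.
Then 3^(i + 1) = 3·(3^i) ≥ 3·(49i^4 + 18i^3).
Also, for i ≥ 13 we have 3·(49i^4 + 18i^3) ≥ 49(i+1)^4 + 18(i+1)^3, since 3·(49i^4 + 18i^3) − (49(i+1)^4 + 18(i+1)^3) = 98i^4 - 160i^3 - 348i^2 - 250i - 67, which is nonnegative for all i ≥ 13.
Combining, 3^(i + 1) ≥ 49(i+1)^4 + 18(i+1)^3.
This completes the induction.
Hence the smallest such n₀ is 13.

n₀ = 13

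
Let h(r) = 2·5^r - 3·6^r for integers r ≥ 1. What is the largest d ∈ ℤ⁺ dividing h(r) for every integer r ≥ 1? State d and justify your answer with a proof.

d = 2

Computing the first values: h(1) = -8 and h(2) = -58; gcd(-8, -58) = 2, so d ≤ 2.
We prove 2 | 2·5^r - 3·6^r for all r ≥ 1 by induction on r.
Base step (r = 1): h(1) = -8 = 2·(-4), so 2 | h(1).
Inductive step: assume the claim holds for r = k, i.e. 2 | h(k). Then
h(k+1) − 6·h(k) = (2·5^(k+1) - 3·6^(k+1)) − 6·(2·5^k - 3·6^k) = (2)·5^k·(5 − 6) = (-2)·5^k. Since 2 | h(k) by the inductive hypothesis, 2 | 6·h(k); and 2 | -2 since -2 = 2·-1. Therefore 2 | h(k+1).
By the principle of mathematical induction, the result holds for all r ≥ 1.
Therefore the largest such d is 2.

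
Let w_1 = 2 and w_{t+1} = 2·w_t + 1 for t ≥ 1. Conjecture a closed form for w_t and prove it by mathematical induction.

w_t = 3·2^(t - 1) - 1

Computing the first terms: w_1 = 2, w_2 = 5, w_3 = 11. This suggests w_t = 3·2^(t - 1) - 1.
Base step (t = 1): the formula gives 2 = 2 = w_1.
For the inductive step, assume it holds for an arbitrary m ≥ 1, so w_m = 3·2^(m - 1) - 1.
Then w_{m+1} = 2·w_m + 1 = 2·(3·2^(m - 1) - 1) + 1 = 3·2^m - 1 = 3·2^((m+1) - 1) - 1,
which is the claimed formula at t = m+1.
By induction, the statement is established for all t ≥ 1.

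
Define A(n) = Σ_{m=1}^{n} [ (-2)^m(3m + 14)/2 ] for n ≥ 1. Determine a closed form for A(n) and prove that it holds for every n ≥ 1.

A(n) = (-2)^n(n + 5) - 5

We claim A(n) = (-2)^n(n + 5) - 5 for all n ≥ 1.
For the base case n = 1: A(1) = -17, and the closed form gives -17. They agree.
Inductive step: assume the claim holds for n = m, so A(m) = (-2)^m(m + 5) - 5.
Then A(m+1) = A(m) + ((-2)^m(-3m - 17)) = ((-2)^m(m + 5) - 5) + ((-2)^m(-3m - 17)).
Simplifying, A(m+1) = -2(-2)^m·m - 12(-2)^m - 5 = (-2)^(m+1)((m+1) + 5) - 5,
which is the closed form with n = m+1.
By induction, the statement is established for all n ≥ 1.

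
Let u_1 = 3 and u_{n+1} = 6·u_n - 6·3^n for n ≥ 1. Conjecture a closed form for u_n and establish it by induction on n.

Computing the first terms: u_1 = 3, u_2 = 0, u_3 = -54. This suggests u_n = 2·3^n - 3·6^(n - 1).
When n = 1: the formula gives 3 = 3 = u_1.
For the inductive step, assume it holds for an arbitrary p ≥ 1, so u_p = 2·3^p - 3·6^(p - 1).
Then u_{p+1} = 6·u_p - 6·3^p = 6·(2·3^p - 3·6^(p - 1)) - 6·3^p = 2·3^(p + 1) - 3·6^p = 2·3^(p+1) - 3·6^((p+1) - 1),
which is the claimed formula at n = p+1.
By induction, the statement is established for all n ≥ 1.

u_n = 2·3^n - 3·6^(n - 1)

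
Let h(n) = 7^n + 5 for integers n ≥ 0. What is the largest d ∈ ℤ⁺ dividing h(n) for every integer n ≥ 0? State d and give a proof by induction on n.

d = 6

Computing the first values: h(0) = 6 and h(1) = 12; gcd(6, 12) = 6, so d ≤ 6.
We prove 6 | 7^n + 5 for all n ≥ 0 by induction on n.
Base case (n = 0): h(0) = 6 = 6·(1), so 6 | h(0).
Inductive step: suppose the statement holds for some i ≥ 0, i.e. 6 | h(i). Then
h(i+1) = 7^(i+1) + 5 = 7·(7^i + 5) - 30 = 7·h(i) - 30. The first term is divisible by 6 by the inductive hypothesis, and -30 is divisible by 6. Hence 6 | h(i+1).
Hence, by induction on n, the claim holds for every n ≥ 0.
Therefore the largest such d is 6.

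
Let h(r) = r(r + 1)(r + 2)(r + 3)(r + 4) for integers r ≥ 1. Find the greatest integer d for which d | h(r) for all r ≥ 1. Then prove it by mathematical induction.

Computing the first values: h(1) = 120 and h(2) = 720; gcd(120, 720) = 120, so d ≤ 120.
We prove 120 | r(r + 1)(r + 2)(r + 3)(r + 4) for all r ≥ 1 by induction on r.
Base case (r = 1): h(1) = 120 = 120·(1), so 120 | h(1).
Inductive step: suppose the statement holds for some m ≥ 1, i.e. 120 | h(m). Then
h(m+1) − h(m) = (m+1)·(m+2)·(m+3)·(m+4)·(m+5) − m·(m+1)·(m+2)·(m+3)·(m+4) = (m+1)·(m+2)·(m+3)·(m+4)·[(m+5) − m] = 5·(m+1)·(m+2)·(m+3)·(m+4). The product of 4 consecutive integers is divisible by (4)! = 24, so h(m+1) − h(m) is divisible by 5·24 = 120. By the inductive hypothesis 120 | h(m), hence 120 | h(m+1).
Hence, by induction on r, the claim holds for every r ≥ 1.
Therefore the largest such d is 120.

d = 120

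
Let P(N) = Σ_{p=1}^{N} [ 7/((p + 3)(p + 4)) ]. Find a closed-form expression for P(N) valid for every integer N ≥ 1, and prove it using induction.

P(N) = 7N/(4(N + 4))

We claim P(N) = 7N/(4(N + 4)) for all N ≥ 1.
Base case (N = 1): P(1) = 7/20, and the closed form gives 7/20. They agree.
Inductive step: suppose the statement holds for some p ≥ 1, so P(p) = 7p/(4(p + 4)).
Then P(p+1) = P(p) + (7/((p + 4)(p + 5))) = (7p/(4(p + 4))) + (7/((p + 4)(p + 5))).
Simplifying, P(p+1) = 7(p + 1)/(4(p + 5)) = 7(p+1)/(4((p+1) + 4)),
which is the closed form with N = p+1.
Hence, by induction on N, the claim holds for every N ≥ 1.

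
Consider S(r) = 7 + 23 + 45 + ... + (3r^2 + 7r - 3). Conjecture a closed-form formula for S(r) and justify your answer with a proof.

We claim S(r) = r(r^2 + 5r + 1) for all r ≥ 1.
For the base case r = 1: S(1) = 7, and the closed form gives 7. They agree.
Inductive step: suppose the statement holds for some k ≥ 1, so S(k) = k(k^2 + 5k + 1).
Then S(k+1) = S(k) + (3k^2 + 13k + 7) = (k(k^2 + 5k + 1)) + (3k^2 + 13k + 7).
Simplifying, S(k+1) = (k + 1)(k^2 + 7k + 7) = (k+1)((k+1)^2 + 5(k+1) + 1),
which is the closed form with r = k+1.
Hence, by induction on r, the claim holds for every r ≥ 1.

S(r) = r(r^2 + 5r + 1)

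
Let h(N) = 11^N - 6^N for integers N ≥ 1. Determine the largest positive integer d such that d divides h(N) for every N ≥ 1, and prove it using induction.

d = 5

Computing the first values: h(1) = 5 and h(2) = 85; gcd(5, 85) = 5, so d ≤ 5.
We prove 5 | 11^N - 6^N for all N ≥ 1 by induction on N.
Base case (N = 1): h(1) = 5 = 5·(1), so 5 | h(1).
Suppose the result is true for N = p, i.e. 5 | h(p). Then
11^{p+1} − 6^{p+1} = 11·11^p − 6·6^p = 11·(11^p − 6^p) + (5)·6^p. The first term is divisible by 5 by the inductive hypothesis, and the second term (5)·6^p is divisible by 5 since 5 | 5. Hence 5 | h(p+1).
By the principle of mathematical induction, the result holds for all N ≥ 1.
Therefore the largest such d is 5.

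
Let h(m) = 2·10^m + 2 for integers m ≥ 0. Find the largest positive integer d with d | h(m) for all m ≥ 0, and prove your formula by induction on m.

Computing the first values: h(0) = 4 and h(1) = 22; gcd(4, 22) = 2, so d ≤ 2.
We prove 2 | 2·10^m + 2 for all m ≥ 0 by induction on m.
Base step (m = 0): h(0) = 4 = 2·(2), so 2 | h(0).
Inductive step: suppose the statement holds for some p ≥ 0, i.e. 2 | h(p). Then
h(p+1) = 2·10^(p+1) + 2 = 10·(2·10^p + 2) - 18 = 10·h(p) - 18. The first term is divisible by 2 by the inductive hypothesis, and -18 is divisible by 2. Hence 2 | h(p+1).
By induction, the statement is established for all m ≥ 0.
Therefore the largest such d is 2.

d = 2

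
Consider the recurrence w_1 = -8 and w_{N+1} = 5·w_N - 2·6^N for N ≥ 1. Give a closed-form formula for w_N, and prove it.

Computing the first terms: w_1 = -8, w_2 = -52, w_3 = -332. This suggests w_N = 4·5^(N - 1) - 2·6^N.
Base case (N = 1): the formula gives -8 = -8 = w_1.
Inductive step: suppose the statement holds for some m ≥ 1, so w_m = 4·5^(m - 1) - 2·6^m.
Then w_{m+1} = 5·w_m - 2·6^m = 5·(4·5^(m - 1) - 2·6^m) - 2·6^m = 4·5^m - 2·6^(m + 1) = 4·5^((m+1) - 1) - 2·6^(m+1),
which is the claimed formula at N = m+1.
By induction, the statement is established for all N ≥ 1.

w_N = 4·5^(N - 1) - 2·6^N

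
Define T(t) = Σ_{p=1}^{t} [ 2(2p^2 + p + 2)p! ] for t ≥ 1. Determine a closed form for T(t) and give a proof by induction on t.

T(t) = (4t + 2)(t + 1)! - 2

We claim T(t) = (4t + 2)(t + 1)! - 2 for all t ≥ 1.
When t = 1: T(1) = 10, and the closed form gives 10. They agree.
Inductive step: assume the claim holds for t = p, so T(p) = (4p + 2)(p + 1)! - 2.
Then T(p+1) = T(p) + (2(2p^2 + 5p + 5)(p + 1)!) = ((4p + 2)(p + 1)! - 2) + (2(2p^2 + 5p + 5)(p + 1)!).
Simplifying, T(p+1) = (4(p+1) + 2)((p+1) + 1)! - 2,
which is the closed form with t = p+1.
By induction, the statement is established for all t ≥ 1.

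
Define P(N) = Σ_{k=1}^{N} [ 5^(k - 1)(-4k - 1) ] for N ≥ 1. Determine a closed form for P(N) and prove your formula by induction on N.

We claim P(N) = -5^N·N for all N ≥ 1.
Base step (N = 1): P(1) = -5, and the closed form gives -5. They agree.
Inductive step: assume the claim holds for N = k, so P(k) = -5^k·k.
Then P(k+1) = P(k) + (5^k(-4k - 5)) = (-5^k·k) + (5^k(-4k - 5)).
Simplifying, P(k+1) = 5^(k + 1)(-k - 1) = -5^(k+1)·(k+1),
which is the closed form with N = k+1.
By the principle of mathematical induction, the result holds for all N ≥ 1.

P(N) = -5^N·N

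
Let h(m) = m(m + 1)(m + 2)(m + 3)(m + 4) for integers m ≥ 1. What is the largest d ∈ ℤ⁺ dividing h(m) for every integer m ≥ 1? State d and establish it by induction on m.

d = 120

Computing the first values: h(1) = 120 and h(2) = 720; gcd(120, 720) = 120, so d ≤ 120.
We prove 120 | m(m + 1)(m + 2)(m + 3)(m + 4) for all m ≥ 1 by induction on m.
When m = 1: h(1) = 120 = 120·(1), so 120 | h(1).
Inductive step: suppose the statement holds for some i ≥ 1, i.e. 120 | h(i). Then
h(i+1) − h(i) = (i+1)·(i+2)·(i+3)·(i+4)·(i+5) − i·(i+1)·(i+2)·(i+3)·(i+4) = (i+1)·(i+2)·(i+3)·(i+4)·[(i+5) − i] = 5·(i+1)·(i+2)·(i+3)·(i+4). The product of 4 consecutive integers is divisible by (4)! = 24, so h(i+1) − h(i) is divisible by 5·24 = 120. By the inductive hypothesis 120 | h(i), hence 120 | h(i+1).
By induction, the statement is established for all m ≥ 1.
Therefore the largest such d is 120.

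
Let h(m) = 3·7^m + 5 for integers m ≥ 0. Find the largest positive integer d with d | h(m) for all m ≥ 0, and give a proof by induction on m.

Computing the first values: h(0) = 8 and h(1) = 26; gcd(8, 26) = 2, so d ≤ 2.
We prove 2 | 3·7^m + 5 for all m ≥ 0 by induction on m.
When m = 0: h(0) = 8 = 2·(4), so 2 | h(0).
Inductive step: suppose the statement holds for some p ≥ 0, i.e. 2 | h(p). Then
h(p+1) = 3·7^(p+1) + 5 = 7·(3·7^p + 5) - 30 = 7·h(p) - 30. The first term is divisible by 2 by the inductive hypothesis, and -30 is divisible by 2. Hence 2 | h(p+1).
This completes the induction.
Therefore the largest such d is 2.

d = 2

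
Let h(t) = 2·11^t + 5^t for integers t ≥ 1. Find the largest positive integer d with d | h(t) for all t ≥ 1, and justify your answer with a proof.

d = 3

Computing the first values: h(1) = 27 and h(2) = 267; gcd(27, 267) = 3, so d ≤ 3.
We prove 3 | 2·11^t + 5^t for all t ≥ 1 by induction on t.
When t = 1: h(1) = 27 = 3·(9), so 3 | h(1).
Inductive step: assume the claim holds for t = j, i.e. 3 | h(j). Then
h(j+1) − 11·h(j) = (2·11^(j+1) + 5^(j+1)) − 11·(2·11^j + 5^j) = (1)·5^j·(5 − 11) = (-6)·5^j. Since 3 | h(j) by the inductive hypothesis, 3 | 11·h(j); and 3 | -6 since -6 = 3·-2. Therefore 3 | h(j+1).
By the principle of mathematical induction, the result holds for all t ≥ 1.
Therefore the largest such d is 3.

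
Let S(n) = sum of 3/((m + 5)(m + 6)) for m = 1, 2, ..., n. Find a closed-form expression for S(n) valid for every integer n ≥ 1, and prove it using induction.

S(n) = n/(2(n + 6))

We claim S(n) = n/(2(n + 6)) for all n ≥ 1.
Base step (n = 1): S(1) = 1/14, and the closed form gives 1/14. They agree.
Inductive step: assume the claim holds for n = m, so S(m) = m/(2(m + 6)).
Then S(m+1) = S(m) + (3/((m + 6)(m + 7))) = (m/(2(m + 6))) + (3/((m + 6)(m + 7))).
Simplifying, S(m+1) = (m + 1)/(2(m + 7)) = (m+1)/(2((m+1) + 6)),
which is the closed form with n = m+1.
By the principle of mathematical induction, the result holds for all n ≥ 1.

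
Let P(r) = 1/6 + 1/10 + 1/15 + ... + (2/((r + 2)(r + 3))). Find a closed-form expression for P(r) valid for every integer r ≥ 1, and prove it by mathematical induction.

P(r) = 2r/(3(r + 3))

We claim P(r) = 2r/(3(r + 3)) for all r ≥ 1.
When r = 1: P(1) = 1/6, and the closed form gives 1/6. They agree.
Inductive step: assume the claim holds for r = j, so P(j) = 2j/(3(j + 3)).
Then P(j+1) = P(j) + (2/((j + 3)(j + 4))) = (2j/(3(j + 3))) + (2/((j + 3)(j + 4))).
Simplifying, P(j+1) = 2(j + 1)/(3(j + 4)) = 2(j+1)/(3((j+1) + 3)),
which is the closed form with r = j+1.
Hence, by induction on r, the claim holds for every r ≥ 1.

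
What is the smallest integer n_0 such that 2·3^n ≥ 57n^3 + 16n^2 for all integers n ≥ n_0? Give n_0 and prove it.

n_0 = 10

At n = 9: 39366 < 42849, so the inequality fails and n_0 ≥ 10. We prove 2·3^n ≥ 57n^3 + 16n^2 for all n ≥ 10.
For the base case n = 10: 2·3^n = 118098 and 57n^3 + 16n^2 = 58600, so 118098 ≥ 58600.
Inductive step: assume the claim holds for n = j, so 2·3^j ≥ 57j^3 + 16j^2.
Then 2·3^(j + 1) = 3·(2·3^j) ≥ 3·(57j^3 + 16j^2).
Also, for j ≥ 10 we have 3·(57j^3 + 16j^2) ≥ 57(j+1)^3 + 16(j+1)^2, since 3·(57j^3 + 16j^2) − (57(j+1)^3 + 16(j+1)^2) = 114j^3 - 139j^2 - 203j - 73, which is nonnegative for all j ≥ 10.
Combining, 2·3^(j + 1) ≥ 57(j+1)^3 + 16(j+1)^2.
This completes the induction.
Hence the smallest such n_0 is 10.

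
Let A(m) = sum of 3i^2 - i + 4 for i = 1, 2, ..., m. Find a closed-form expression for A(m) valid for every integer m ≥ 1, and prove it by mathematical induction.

We claim A(m) = m(m^2 + m + 4) for all m ≥ 1.
For the base case m = 1: A(1) = 6, and the closed form gives 6. They agree.
Inductive step: suppose the statement holds for some i ≥ 1, so A(i) = i(i^2 + i + 4).
Then A(i+1) = A(i) + (-i + 3(i + 1)^2 + 3) = (i(i^2 + i + 4)) + (-i + 3(i + 1)^2 + 3).
Simplifying, A(i+1) = (i + 1)(i^2 + 3i + 6) = (i+1)((i+1)^2 + (i+1) + 4),
which is the closed form with m = i+1.
By the principle of mathematical induction, the result holds for all m ≥ 1.

A(m) = m(m^2 + m + 4)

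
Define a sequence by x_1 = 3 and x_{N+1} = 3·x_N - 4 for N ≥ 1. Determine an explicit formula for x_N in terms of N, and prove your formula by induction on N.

Computing the first terms: x_1 = 3, x_2 = 5, x_3 = 11. This suggests x_N = 3^(N - 1) + 2.
When N = 1: the formula gives 3 = 3 = x_1.
For the inductive step, assume it holds for an arbitrary r ≥ 1, so x_r = 3^(r - 1) + 2.
Then x_{r+1} = 3·x_r - 4 = 3·(3^(r - 1) + 2) - 4 = 3^r + 2 = 3^((r+1) - 1) + 2,
which is the claimed formula at N = r+1.
This completes the induction.

x_N = 3^(N - 1) + 2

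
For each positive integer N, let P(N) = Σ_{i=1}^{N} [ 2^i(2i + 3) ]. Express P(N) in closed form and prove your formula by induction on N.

P(N) = 2·2^N(2N + 1) - 2

We claim P(N) = 2·2^N(2N + 1) - 2 for all N ≥ 1.
Base case (N = 1): P(1) = 10, and the closed form gives 10. They agree.
For the inductive step, assume it holds for an arbitrary i ≥ 1, so P(i) = 2·2^i(2i + 1) - 2.
Then P(i+1) = P(i) + (2^(i + 1)(2i + 5)) = (2·2^i(2i + 1) - 2) + (2^(i + 1)(2i + 5)).
Simplifying, P(i+1) = 8·2^i·i + 12·2^i - 2 = 2·2^(i+1)(2(i+1) + 1) - 2,
which is the closed form with N = i+1.
This completes the induction.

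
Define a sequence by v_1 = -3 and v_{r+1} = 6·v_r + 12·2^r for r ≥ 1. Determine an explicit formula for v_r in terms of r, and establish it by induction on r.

Computing the first terms: v_1 = -3, v_2 = 6, v_3 = 84. This suggests v_r = -3·2^r + 3·6^(r - 1).
For the base case r = 1: the formula gives -3 = -3 = v_1.
Inductive step: assume the claim holds for r = i, so v_i = -3·2^i + 3·6^(i - 1).
Then v_{i+1} = 6·v_i + 12·2^i = 6·(-3·2^i + 3·6^(i - 1)) + 12·2^i = -3·2^(i + 1) + 3·6^i = -3·2^(i+1) + 3·6^((i+1) - 1),
which is the claimed formula at r = i+1.
By the principle of mathematical induction, the result holds for all r ≥ 1.

v_r = -3·2^r + 3·6^(r - 1)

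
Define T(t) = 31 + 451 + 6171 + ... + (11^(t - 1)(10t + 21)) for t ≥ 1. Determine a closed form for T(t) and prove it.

We claim T(t) = 11^t(t + 2) - 2 for all t ≥ 1.
When t = 1: T(1) = 31, and the closed form gives 31. They agree.
Inductive step: suppose the statement holds for some r ≥ 1, so T(r) = 11^r(r + 2) - 2.
Then T(r+1) = T(r) + (11^r(10r + 31)) = (11^r(r + 2) - 2) + (11^r(10r + 31)).
Simplifying, T(r+1) = 11·11^r·r + 33·11^r - 2 = 11^(r+1)((r+1) + 2) - 2,
which is the closed form with t = r+1.
By induction, the statement is established for all t ≥ 1.

T(t) = 11^t(t + 2) - 2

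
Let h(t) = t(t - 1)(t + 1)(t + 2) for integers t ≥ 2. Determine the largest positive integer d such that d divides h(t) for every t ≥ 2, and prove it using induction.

Computing the first values: h(2) = 24 and h(3) = 120; gcd(24, 120) = 24, so d ≤ 24.
We prove 24 | t(t - 1)(t + 1)(t + 2) for all t ≥ 2 by induction on t.
For the base case t = 2: h(2) = 24 = 24·(1), so 24 | h(2).
Inductive step: suppose the statement holds for some k ≥ 2, i.e. 24 | h(k). Then
h(k+1) − h(k) = k·(k+1)·(k+2)·(k+3) − (k-1)·k·(k+1)·(k+2) = k·(k+1)·(k+2)·[(k+3) − (k-1)] = 4·k·(k+1)·(k+2). The product of 3 consecutive integers is divisible by (3)! = 6, so h(k+1) − h(k) is divisible by 4·6 = 24. By the inductive hypothesis 24 | h(k), hence 24 | h(k+1).
By the principle of mathematical induction, the result holds for all t ≥ 2.
Therefore the largest such d is 24.

d = 24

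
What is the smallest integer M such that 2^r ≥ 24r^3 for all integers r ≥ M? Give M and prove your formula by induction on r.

At r = 16: 65536 < 98304, so the inequality fails and M ≥ 17. We prove 2^r ≥ 24r^3 for all r ≥ 17.
Base step (r = 17): 2^r = 131072 and 24r^3 = 117912, so 131072 ≥ 117912.
For the inductive step, assume it holds for an arbitrary m ≥ 17, so 2^m ≥ 24m^3.
Then 2^(m + 1) = 2·(2^m) ≥ 2·(24m^3).
Also, for m ≥ 17 we have 2·(24m^3) ≥ 24(m+1)^3, since 2 ≥ (1 + 1/m)^3 for all m ≥ 17.
Combining, 2^(m + 1) ≥ 24(m+1)^3.
This completes the induction.
Hence the smallest such M is 17.

M = 17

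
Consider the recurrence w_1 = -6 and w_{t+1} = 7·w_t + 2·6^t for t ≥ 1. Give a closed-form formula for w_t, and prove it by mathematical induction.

w_t = -2·6^t + 6·7^(t - 1)

Computing the first terms: w_1 = -6, w_2 = -30, w_3 = -138. This suggests w_t = -2·6^t + 6·7^(t - 1).
When t = 1: the formula gives -6 = -6 = w_1.
For the inductive step, assume it holds for an arbitrary i ≥ 1, so w_i = -2·6^i + 6·7^(i - 1).
Then w_{i+1} = 7·w_i + 2·6^i = 7·(-2·6^i + 6·7^(i - 1)) + 2·6^i = -2·6^(i + 1) + 6·7^i = -2·6^(i+1) + 6·7^((i+1) - 1),
which is the claimed formula at t = i+1.
This completes the induction.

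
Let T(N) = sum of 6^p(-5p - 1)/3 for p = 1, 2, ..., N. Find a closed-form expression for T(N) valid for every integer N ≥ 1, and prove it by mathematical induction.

We claim T(N) = -2·6^N·N for all N ≥ 1.
Base step (N = 1): T(1) = -12, and the closed form gives -12. They agree.
For the inductive step, assume it holds for an arbitrary p ≥ 1, so T(p) = -2·6^p·p.
Then T(p+1) = T(p) + (6^p(-10p - 12)) = (-2·6^p·p) + (6^p(-10p - 12)).
Simplifying, T(p+1) = 12·6^p(-p - 1) = -2·6^(p+1)·(p+1),
which is the closed form with N = p+1.
Hence, by induction on N, the claim holds for every N ≥ 1.

T(N) = -2·6^N·N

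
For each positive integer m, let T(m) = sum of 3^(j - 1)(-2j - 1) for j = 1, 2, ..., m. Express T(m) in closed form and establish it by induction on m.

T(m) = -3^m·m

We claim T(m) = -3^m·m for all m ≥ 1.
When m = 1: T(1) = -3, and the closed form gives -3. They agree.
Inductive step: suppose the statement holds for some j ≥ 1, so T(j) = -3^j·j.
Then T(j+1) = T(j) + (3^j(-2j - 3)) = (-3^j·j) + (3^j(-2j - 3)).
Simplifying, T(j+1) = 3^(j + 1)(-j - 1) = -3^(j+1)·(j+1),
which is the closed form with m = j+1.
Hence, by induction on m, the claim holds for every m ≥ 1.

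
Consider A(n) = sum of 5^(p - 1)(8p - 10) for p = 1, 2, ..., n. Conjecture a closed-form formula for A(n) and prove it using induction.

We claim A(n) = 5^n(2n - 3) + 3 for all n ≥ 1.
Base step (n = 1): A(1) = -2, and the closed form gives -2. They agree.
Inductive step: assume the claim holds for n = p, so A(p) = 5^p(2p - 3) + 3.
Then A(p+1) = A(p) + (5^p(8p - 2)) = (5^p(2p - 3) + 3) + (5^p(8p - 2)).
Simplifying, A(p+1) = 10·5^p·p - 5·5^p + 3 = 5^(p+1)(2(p+1) - 3) + 3,
which is the closed form with n = p+1.
This completes the induction.

A(n) = 5^n(2n - 3) + 3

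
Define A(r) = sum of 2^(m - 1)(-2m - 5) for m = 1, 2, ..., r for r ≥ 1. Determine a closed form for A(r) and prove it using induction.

We claim A(r) = -2^r(2r + 3) + 3 for all r ≥ 1.
For the base case r = 1: A(1) = -7, and the closed form gives -7. They agree.
Inductive step: assume the claim holds for r = m, so A(m) = -2^m(2m + 3) + 3.
Then A(m+1) = A(m) + (2^m(-2m - 7)) = (-2^m(2m + 3) + 3) + (2^m(-2m - 7)).
Simplifying, A(m+1) = -4·2^m·m - 10·2^m + 3 = -2^(m+1)(2(m+1) + 3) + 3,
which is the closed form with r = m+1.
Hence, by induction on r, the claim holds for every r ≥ 1.

A(r) = -2^r(2r + 3) + 3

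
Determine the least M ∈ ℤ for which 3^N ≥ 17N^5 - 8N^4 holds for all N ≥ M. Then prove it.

M = 15

At N = 14: 4782969 < 8835680, so the inequality fails and M ≥ 15. We prove 3^N ≥ 17N^5 - 8N^4 for all N ≥ 15.
When N = 15: 3^N = 14348907 and 17N^5 - 8N^4 = 12504375, so 14348907 ≥ 12504375.
Suppose the result is true for N = p, so 3^p ≥ 17p^5 - 8p^4.
Then 3^(p + 1) = 3·(3^p) ≥ 3·(17p^5 - 8p^4).
Also, for p ≥ 15 we have 3·(17p^5 - 8p^4) ≥ 17(p+1)^5 - 8(p+1)^4, since 3·(17p^5 - 8p^4) − (17(p+1)^5 - 8(p+1)^4) = 34p^5 - 101p^4 - 138p^3 - 122p^2 - 53p - 9, which is nonnegative for all p ≥ 15.
Combining, 3^(p + 1) ≥ 17(p+1)^5 - 8(p+1)^4.
This completes the induction.
Hence the smallest such M is 15.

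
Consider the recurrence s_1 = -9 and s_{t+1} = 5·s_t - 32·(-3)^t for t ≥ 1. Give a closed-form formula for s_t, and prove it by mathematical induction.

s_t = 4(-3)^t + 3·5^(t - 1)

Computing the first terms: s_1 = -9, s_2 = 51, s_3 = -33. This suggests s_t = 4(-3)^t + 3·5^(t - 1).
Base case (t = 1): the formula gives -9 = -9 = s_1.
For the inductive step, assume it holds for an arbitrary i ≥ 1, so s_i = 4(-3)^i + 3·5^(i - 1).
Then s_{i+1} = 5·s_i - 32·(-3)^i = 5·(4(-3)^i + 3·5^(i - 1)) - 32·(-3)^i = 4(-3)^(i + 1) + 3·5^i = 4(-3)^(i+1) + 3·5^((i+1) - 1),
which is the claimed formula at t = i+1.
By the principle of mathematical induction, the result holds for all t ≥ 1.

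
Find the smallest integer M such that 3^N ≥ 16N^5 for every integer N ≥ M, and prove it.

At N = 14: 4782969 < 8605184, so the inequality fails and M ≥ 15. We prove 3^N ≥ 16N^5 for all N ≥ 15.
For the base case N = 15: 3^N = 14348907 and 16N^5 = 12150000, so 14348907 ≥ 12150000.
For the inductive step, assume it holds for an arbitrary r ≥ 15, so 3^r ≥ 16r^5.
Then 3^(r + 1) = 3·(3^r) ≥ 3·(16r^5).
Also, for r ≥ 15 we have 3·(16r^5) ≥ 16(r+1)^5, since 3 ≥ (1 + 1/r)^5 for all r ≥ 15.
Combining, 3^(r + 1) ≥ 16(r+1)^5.
Hence, by induction on N, the claim holds for every N ≥ 15.
Hence the smallest such M is 15.

M = 15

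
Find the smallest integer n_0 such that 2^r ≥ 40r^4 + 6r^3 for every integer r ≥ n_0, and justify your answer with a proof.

n_0 = 24

At r = 23: 8388608 < 11266642, so the inequality fails and n_0 ≥ 24. We prove 2^r ≥ 40r^4 + 6r^3 for all r ≥ 24.
For the base case r = 24: 2^r = 16777216 and 40r^4 + 6r^3 = 13353984, so 16777216 ≥ 13353984.
Inductive step: assume the claim holds for r = m, so 2^m ≥ 40m^4 + 6m^3.
Then 2^(m + 1) = 2·(2^m) ≥ 2·(40m^4 + 6m^3).
Also, for m ≥ 24 we have 2·(40m^4 + 6m^3) ≥ 40(m+1)^4 + 6(m+1)^3, since 2·(40m^4 + 6m^3) − (40(m+1)^4 + 6(m+1)^3) = 40m^4 - 154m^3 - 258m^2 - 178m - 46, which is nonnegative for all m ≥ 24.
Combining, 2^(m + 1) ≥ 40(m+1)^4 + 6(m+1)^3.
Hence, by induction on r, the claim holds for every r ≥ 24.
Hence the smallest such n_0 is 24.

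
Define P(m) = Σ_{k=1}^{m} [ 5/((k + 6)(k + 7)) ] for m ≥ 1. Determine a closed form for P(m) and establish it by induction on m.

We claim P(m) = 5m/(7(m + 7)) for all m ≥ 1.
Base step (m = 1): P(1) = 5/56, and the closed form gives 5/56. They agree.
Inductive step: assume the claim holds for m = k, so P(k) = 5k/(7(k + 7)).
Then P(k+1) = P(k) + (5/((k + 7)(k + 8))) = (5k/(7(k + 7))) + (5/((k + 7)(k + 8))).
Simplifying, P(k+1) = 5(k + 1)/(7(k + 8)) = 5(k+1)/(7((k+1) + 7)),
which is the closed form with m = k+1.
Hence, by induction on m, the claim holds for every m ≥ 1.

P(m) = 5m/(7(m + 7))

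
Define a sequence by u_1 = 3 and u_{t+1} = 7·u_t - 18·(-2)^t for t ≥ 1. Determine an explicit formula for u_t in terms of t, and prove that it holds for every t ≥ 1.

u_t = -(-2)^(t + 1) + 7^t

Computing the first terms: u_1 = 3, u_2 = 57, u_3 = 327. This suggests u_t = -(-2)^(t + 1) + 7^t.
When t = 1: the formula gives 3 = 3 = u_1.
For the inductive step, assume it holds for an arbitrary k ≥ 1, so u_k = -(-2)^(k + 1) + 7^k.
Then u_{k+1} = 7·u_k - 18·(-2)^k = 7·(-(-2)^(k + 1) + 7^k) - 18·(-2)^k = -(-2)^(k + 2) + 7^(k + 1) = -(-2)^((k+1) + 1) + 7^(k+1),
which is the claimed formula at t = k+1.
By the principle of mathematical induction, the result holds for all t ≥ 1.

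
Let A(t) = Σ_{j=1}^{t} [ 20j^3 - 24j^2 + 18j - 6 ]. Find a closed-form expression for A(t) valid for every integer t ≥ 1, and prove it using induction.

A(t) = t(5t^3 + 2t^2 + 2t - 1)

We claim A(t) = t(5t^3 + 2t^2 + 2t - 1) for all t ≥ 1.
When t = 1: A(1) = 8, and the closed form gives 8. They agree.
Inductive step: suppose the statement holds for some j ≥ 1, so A(j) = j(5j^3 + 2j^2 + 2j - 1).
Then A(j+1) = A(j) + (20j^3 + 36j^2 + 30j + 8) = (j(5j^3 + 2j^2 + 2j - 1)) + (20j^3 + 36j^2 + 30j + 8).
Simplifying, A(j+1) = (j + 1)(5j^3 + 17j^2 + 21j + 8) = (j+1)(5(j+1)^3 + 2(j+1)^2 + 2(j+1) - 1),
which is the closed form with t = j+1.
This completes the induction.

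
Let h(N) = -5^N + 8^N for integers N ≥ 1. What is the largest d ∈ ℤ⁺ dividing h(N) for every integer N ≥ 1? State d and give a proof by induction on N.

d = 3

Computing the first values: h(1) = 3 and h(2) = 39; gcd(3, 39) = 3, so d ≤ 3.
We prove 3 | -5^N + 8^N for all N ≥ 1 by induction on N.
For the base case N = 1: h(1) = 3 = 3·(1), so 3 | h(1).
Inductive step: assume the claim holds for N = r, i.e. 3 | h(r). Then
8^{r+1} − 5^{r+1} = 8·8^r − 5·5^r = 8·(8^r − 5^r) + (3)·5^r. The first term is divisible by 3 by the inductive hypothesis, and the second term (3)·5^r is divisible by 3 since 3 | 3. Hence 3 | h(r+1).
Hence, by induction on N, the claim holds for every N ≥ 1.
Therefore the largest such d is 3.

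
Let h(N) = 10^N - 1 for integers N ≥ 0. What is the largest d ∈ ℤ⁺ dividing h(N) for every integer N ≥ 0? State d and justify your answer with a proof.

d = 9

Computing the first values: h(0) = 0 and h(1) = 9; gcd(0, 9) = 9, so d ≤ 9.
We prove 9 | 10^N - 1 for all N ≥ 0 by induction on N.
Base step (N = 0): h(0) = 0 = 9·(0), so 9 | h(0).
For the inductive step, assume it holds for an arbitrary i ≥ 0, i.e. 9 | h(i). Then
h(i+1) = 10^(i+1) - 1 = 10·(10^i - 1) + 9 = 10·h(i) + 9. The first term is divisible by 9 by the inductive hypothesis, and 9 is divisible by 9. Hence 9 | h(i+1).
By the principle of mathematical induction, the result holds for all N ≥ 0.
Therefore the largest such d is 9.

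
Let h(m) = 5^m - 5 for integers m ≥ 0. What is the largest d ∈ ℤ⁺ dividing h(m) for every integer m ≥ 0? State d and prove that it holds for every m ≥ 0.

Computing the first values: h(0) = -4 and h(1) = 0; gcd(-4, 0) = 4, so d ≤ 4.
We prove 4 | 5^m - 5 for all m ≥ 0 by induction on m.
Base case (m = 0): h(0) = -4 = 4·(-1), so 4 | h(0).
For the inductive step, assume it holds for an arbitrary k ≥ 0, i.e. 4 | h(k). Then
h(k+1) = 5^(k+1) - 5 = 5·(5^k - 5) + 20 = 5·h(k) + 20. The first term is divisible by 4 by the inductive hypothesis, and 20 is divisible by 4. Hence 4 | h(k+1).
By induction, the statement is established for all m ≥ 0.
Therefore the largest such d is 4.

d = 4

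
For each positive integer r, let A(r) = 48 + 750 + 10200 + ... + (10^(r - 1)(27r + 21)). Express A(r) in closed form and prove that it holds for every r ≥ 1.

A(r) = 10^r(3r + 2) - 2

We claim A(r) = 10^r(3r + 2) - 2 for all r ≥ 1.
When r = 1: A(1) = 48, and the closed form gives 48. They agree.
For the inductive step, assume it holds for an arbitrary j ≥ 1, so A(j) = 10^j(3j + 2) - 2.
Then A(j+1) = A(j) + (10^j(27j + 48)) = (10^j(3j + 2) - 2) + (10^j(27j + 48)).
Simplifying, A(j+1) = 30·10^j·j + 50·10^j - 2 = 10^(j+1)(3(j+1) + 2) - 2,
which is the closed form with r = j+1.
Hence, by induction on r, the claim holds for every r ≥ 1.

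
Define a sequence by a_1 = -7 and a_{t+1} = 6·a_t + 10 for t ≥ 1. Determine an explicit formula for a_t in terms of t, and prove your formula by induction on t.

a_t = -5·6^(t - 1) - 2

Computing the first terms: a_1 = -7, a_2 = -32, a_3 = -182. This suggests a_t = -5·6^(t - 1) - 2.
Base step (t = 1): the formula gives -7 = -7 = a_1.
For the inductive step, assume it holds for an arbitrary m ≥ 1, so a_m = -5·6^(m - 1) - 2.
Then a_{m+1} = 6·a_m + 10 = 6·(-5·6^(m - 1) - 2) + 10 = -5·6^m - 2 = -5·6^((m+1) - 1) - 2,
which is the claimed formula at t = m+1.
This completes the induction.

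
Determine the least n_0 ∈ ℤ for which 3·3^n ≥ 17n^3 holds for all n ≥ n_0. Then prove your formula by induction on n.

n_0 = 7

At n = 6: 2187 < 3672, so the inequality fails and n_0 ≥ 7. We prove 3·3^n ≥ 17n^3 for all n ≥ 7.
Base step (n = 7): 3·3^n = 6561 and 17n^3 = 5831, so 6561 ≥ 5831.
For the inductive step, assume it holds for an arbitrary i ≥ 7, so 3·3^i ≥ 17i^3.
Then 3·3^(i + 1) = 3·(3·3^i) ≥ 3·(17i^3).
Also, for i ≥ 7 we have 3·(17i^3) ≥ 17(i+1)^3, since 3 ≥ (1 + 1/i)^3 for all i ≥ 7.
Combining, 3·3^(i + 1) ≥ 17(i+1)^3.
Hence, by induction on n, the claim holds for every n ≥ 7.
Hence the smallest such n_0 is 7.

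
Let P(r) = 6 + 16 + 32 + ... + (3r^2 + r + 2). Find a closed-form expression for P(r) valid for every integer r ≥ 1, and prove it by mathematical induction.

We claim P(r) = r(r^2 + 2r + 3) for all r ≥ 1.
Base case (r = 1): P(1) = 6, and the closed form gives 6. They agree.
For the inductive step, assume it holds for an arbitrary i ≥ 1, so P(i) = i(i^2 + 2i + 3).
Then P(i+1) = P(i) + (i + 3(i + 1)^2 + 3) = (i(i^2 + 2i + 3)) + (i + 3(i + 1)^2 + 3).
Simplifying, P(i+1) = (i + 1)(i^2 + 4i + 6) = (i+1)((i+1)^2 + 2(i+1) + 3),
which is the closed form with r = i+1.
Hence, by induction on r, the claim holds for every r ≥ 1.

P(r) = r(r^2 + 2r + 3)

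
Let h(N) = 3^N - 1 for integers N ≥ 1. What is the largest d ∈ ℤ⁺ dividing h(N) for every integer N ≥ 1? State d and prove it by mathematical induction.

Computing the first values: h(1) = 2 and h(2) = 8; gcd(2, 8) = 2, so d ≤ 2.
We prove 2 | 3^N - 1 for all N ≥ 1 by induction on N.
When N = 1: h(1) = 2 = 2·(1), so 2 | h(1).
Inductive step: assume the claim holds for N = m, i.e. 2 | h(m). Then
3^{m+1} − 1^{m+1} = 3·3^m − 1·1^m = 3·(3^m − 1^m) + (2)·1^m. The first term is divisible by 2 by the inductive hypothesis, and the second term (2)·1^m is divisible by 2 since 2 | 2. Hence 2 | h(m+1).
This completes the induction.
Therefore the largest such d is 2.

d = 2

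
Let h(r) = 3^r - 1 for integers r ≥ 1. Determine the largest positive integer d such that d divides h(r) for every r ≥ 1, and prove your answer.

d = 2

Computing the first values: h(1) = 2 and h(2) = 8; gcd(2, 8) = 2, so d ≤ 2.
We prove 2 | 3^r - 1 for all r ≥ 1 by induction on r.
Base case (r = 1): h(1) = 2 = 2·(1), so 2 | h(1).
Inductive step: suppose the statement holds for some i ≥ 1, i.e. 2 | h(i). Then
3^{i+1} − 1^{i+1} = 3·3^i − 1·1^i = 3·(3^i − 1^i) + (2)·1^i. The first term is divisible by 2 by the inductive hypothesis, and the second term (2)·1^i is divisible by 2 since 2 | 2. Hence 2 | h(i+1).
Hence, by induction on r, the claim holds for every r ≥ 1.
Therefore the largest such d is 2.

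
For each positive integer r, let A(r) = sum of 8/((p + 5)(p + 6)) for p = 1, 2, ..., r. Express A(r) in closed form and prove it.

We claim A(r) = 4r/(3(r + 6)) for all r ≥ 1.
For the base case r = 1: A(1) = 4/21, and the closed form gives 4/21. They agree.
Suppose the result is true for r = p, so A(p) = 4p/(3(p + 6)).
Then A(p+1) = A(p) + (8/((p + 6)(p + 7))) = (4p/(3(p + 6))) + (8/((p + 6)(p + 7))).
Simplifying, A(p+1) = 4(p + 1)/(3(p + 7)) = 4(p+1)/(3((p+1) + 6)),
which is the closed form with r = p+1.
Hence, by induction on r, the claim holds for every r ≥ 1.

A(r) = 4r/(3(r + 6))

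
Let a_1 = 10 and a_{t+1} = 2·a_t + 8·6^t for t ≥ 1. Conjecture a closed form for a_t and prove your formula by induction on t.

a_t = -2^t + 2·6^t

Computing the first terms: a_1 = 10, a_2 = 68, a_3 = 424. This suggests a_t = -2^t + 2·6^t.
Base step (t = 1): the formula gives 10 = 10 = a_1.
Inductive step: suppose the statement holds for some j ≥ 1, so a_j = -2^j + 2·6^j.
Then a_{j+1} = 2·a_j + 8·6^j = 2·(-2^j + 2·6^j) + 8·6^j = -2^(j + 1) + 2·6^(j + 1),
which is the claimed formula at t = j+1.
Hence, by induction on t, the claim holds for every t ≥ 1.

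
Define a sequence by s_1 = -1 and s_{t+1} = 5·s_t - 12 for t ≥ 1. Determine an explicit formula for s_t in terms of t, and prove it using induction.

Computing the first terms: s_1 = -1, s_2 = -17, s_3 = -97. This suggests s_t = -4·5^(t - 1) + 3.
Base step (t = 1): the formula gives -1 = -1 = s_1.
Inductive step: assume the claim holds for t = i, so s_i = -4·5^(i - 1) + 3.
Then s_{i+1} = 5·s_i - 12 = 5·(-4·5^(i - 1) + 3) - 12 = -4·5^i + 3 = -4·5^((i+1) - 1) + 3,
which is the claimed formula at t = i+1.
By induction, the statement is established for all t ≥ 1.

s_t = -4·5^(t - 1) + 3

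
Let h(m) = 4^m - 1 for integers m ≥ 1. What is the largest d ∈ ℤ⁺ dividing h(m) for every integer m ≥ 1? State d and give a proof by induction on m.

Computing the first values: h(1) = 3 and h(2) = 15; gcd(3, 15) = 3, so d ≤ 3.
We prove 3 | 4^m - 1 for all m ≥ 1 by induction on m.
Base step (m = 1): h(1) = 3 = 3·(1), so 3 | h(1).
Inductive step: suppose the statement holds for some p ≥ 1, i.e. 3 | h(p). Then
4^{p+1} − 1^{p+1} = 4·4^p − 1·1^p = 4·(4^p − 1^p) + (3)·1^p. The first term is divisible by 3 by the inductive hypothesis, and the second term (3)·1^p is divisible by 3 since 3 | 3. Hence 3 | h(p+1).
Hence, by induction on m, the claim holds for every m ≥ 1.
Therefore the largest such d is 3.

d = 3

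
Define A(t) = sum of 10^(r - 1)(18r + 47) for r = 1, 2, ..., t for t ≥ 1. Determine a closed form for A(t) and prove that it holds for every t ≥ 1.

We claim A(t) = 10^t(2t + 5) - 5 for all t ≥ 1.
For the base case t = 1: A(1) = 65, and the closed form gives 65. They agree.
Inductive step: suppose the statement holds for some r ≥ 1, so A(r) = 10^r(2r + 5) - 5.
Then A(r+1) = A(r) + (10^r(18r + 65)) = (10^r(2r + 5) - 5) + (10^r(18r + 65)).
Simplifying, A(r+1) = 20·10^r·r + 70·10^r - 5 = 10^(r+1)(2(r+1) + 5) - 5,
which is the closed form with t = r+1.
By induction, the statement is established for all t ≥ 1.

A(t) = 10^t(2t + 5) - 5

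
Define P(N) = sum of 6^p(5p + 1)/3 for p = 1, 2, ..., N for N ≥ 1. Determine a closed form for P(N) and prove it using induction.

P(N) = 2·6^N·N

We claim P(N) = 2·6^N·N for all N ≥ 1.
When N = 1: P(1) = 12, and the closed form gives 12. They agree.
Suppose the result is true for N = p, so P(p) = 2·6^p·p.
Then P(p+1) = P(p) + (6^p(10p + 12)) = (2·6^p·p) + (6^p(10p + 12)).
Simplifying, P(p+1) = 12·6^p(p + 1) = 2·6^(p+1)·(p+1),
which is the closed form with N = p+1.
By the principle of mathematical induction, the result holds for all N ≥ 1.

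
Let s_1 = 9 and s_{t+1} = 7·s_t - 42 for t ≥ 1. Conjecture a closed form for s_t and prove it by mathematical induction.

s_t = 2·7^(t - 1) + 7

Computing the first terms: s_1 = 9, s_2 = 21, s_3 = 105. This suggests s_t = 2·7^(t - 1) + 7.
When t = 1: the formula gives 9 = 9 = s_1.
For the inductive step, assume it holds for an arbitrary p ≥ 1, so s_p = 2·7^(p - 1) + 7.
Then s_{p+1} = 7·s_p - 42 = 7·(2·7^(p - 1) + 7) - 42 = 2·7^p + 7 = 2·7^((p+1) - 1) + 7,
which is the claimed formula at t = p+1.
This completes the induction.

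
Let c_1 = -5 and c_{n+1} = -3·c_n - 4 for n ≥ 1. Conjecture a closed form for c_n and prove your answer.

Computing the first terms: c_1 = -5, c_2 = 11, c_3 = -37. This suggests c_n = -4(-3)^(n - 1) - 1.
Base step (n = 1): the formula gives -5 = -5 = c_1.
Suppose the result is true for n = m, so c_m = -4(-3)^(m - 1) - 1.
Then c_{m+1} = -3·c_m - 4 = -3·(-4(-3)^(m - 1) - 1) - 4 = -4(-3)^m - 1 = -4(-3)^((m+1) - 1) - 1,
which is the claimed formula at n = m+1.
By induction, the statement is established for all n ≥ 1.

c_n = -4(-3)^(n - 1) - 1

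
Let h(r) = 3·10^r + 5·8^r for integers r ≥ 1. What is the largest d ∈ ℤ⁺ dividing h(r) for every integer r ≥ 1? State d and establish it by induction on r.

d = 10

Computing the first values: h(1) = 70 and h(2) = 620; gcd(70, 620) = 10, so d ≤ 10.
We prove 10 | 3·10^r + 5·8^r for all r ≥ 1 by induction on r.
Base step (r = 1): h(1) = 70 = 10·(7), so 10 | h(1).
Inductive step: assume the claim holds for r = p, i.e. 10 | h(p). Then
h(p+1) − 10·h(p) = (3·10^(p+1) + 5·8^(p+1)) − 10·(3·10^p + 5·8^p) = (5)·8^p·(8 − 10) = (-10)·8^p. Since 10 | h(p) by the inductive hypothesis, 10 | 10·h(p); and 10 | -10 since -10 = 10·-1. Therefore 10 | h(p+1).
Hence, by induction on r, the claim holds for every r ≥ 1.
Therefore the largest such d is 10.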